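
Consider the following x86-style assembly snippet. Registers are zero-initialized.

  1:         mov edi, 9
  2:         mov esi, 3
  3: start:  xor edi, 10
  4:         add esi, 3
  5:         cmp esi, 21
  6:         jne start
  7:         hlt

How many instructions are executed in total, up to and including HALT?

after mov edi, 9: edi=9
after mov esi, 3: esi=3
after xor edi, 10: edi=9^10=3
after add esi, 3: esi=3+3=6
cmp esi, 21  (cmp 6,21)
jne start: taken
after xor edi, 10: edi=3^10=9
after add esi, 3: esi=6+3=9
cmp esi, 21  (cmp 9,21)
jne start: taken
after xor edi, 10: edi=9^10=3
after add esi, 3: esi=9+3=12
cmp esi, 21  (cmp 12,21)
jne start: taken
after xor edi, 10: edi=3^10=9
after add esi, 3: esi=12+3=15
cmp esi, 21  (cmp 15,21)
jne start: taken
after xor edi, 10: edi=9^10=3
after add esi, 3: esi=15+3=18
cmp esi, 21  (cmp 18,21)
jne start: taken
after xor edi, 10: edi=3^10=9
after add esi, 3: esi=18+3=21
cmp esi, 21  (cmp 21,21)
jne start: not taken
halt.
Total executed instructions: 27.

27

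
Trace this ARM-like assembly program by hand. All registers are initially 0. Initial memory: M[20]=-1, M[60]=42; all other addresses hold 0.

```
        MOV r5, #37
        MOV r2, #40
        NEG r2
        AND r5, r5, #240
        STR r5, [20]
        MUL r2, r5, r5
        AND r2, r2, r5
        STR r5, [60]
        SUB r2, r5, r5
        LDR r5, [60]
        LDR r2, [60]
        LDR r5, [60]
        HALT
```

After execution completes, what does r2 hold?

32

MOV r5, #37 → r5=37
MOV r2, #40 → r2=40
NEG r2 → r2=-(40)=-40
AND r5, r5, #240 → r5=37&240=32
STR r5, [20] → M[20]=32
MUL r2, r5, r5 → r2=32*32=1024
AND r2, r2, r5 → r2=1024&32=0
STR r5, [60] → M[60]=32
SUB r2, r5, r5 → r2=32-32=0
LDR r5, [60] → r5=M[60]=32
LDR r2, [60] → r2=M[60]=32
LDR r5, [60] → r5=M[60]=32
halt.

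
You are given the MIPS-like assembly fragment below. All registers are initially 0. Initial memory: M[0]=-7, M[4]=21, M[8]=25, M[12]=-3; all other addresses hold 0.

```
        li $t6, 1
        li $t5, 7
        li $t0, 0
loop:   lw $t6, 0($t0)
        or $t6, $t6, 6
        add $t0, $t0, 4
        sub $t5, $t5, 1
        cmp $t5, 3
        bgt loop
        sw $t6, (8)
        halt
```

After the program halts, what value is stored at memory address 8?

after li $t6, 1: $t6=1
after li $t5, 7: $t5=7
after li $t0, 0: $t0=0
after lw $t6, 0($t0): $t6=M[0]=-7
after or $t6, $t6, 6: $t6=(-7)|6=-1
after add $t0, $t0, 4: $t0=0+4=4
after sub $t5, $t5, 1: $t5=7-1=6
cmp $t5, 3  (cmp 6,3)
bgt loop: taken
after lw $t6, 0($t0): $t6=M[4]=21
after or $t6, $t6, 6: $t6=21|6=23
after add $t0, $t0, 4: $t0=4+4=8
after sub $t5, $t5, 1: $t5=6-1=5
cmp $t5, 3  (cmp 5,3)
bgt loop: taken
after lw $t6, 0($t0): $t6=M[8]=25
after or $t6, $t6, 6: $t6=25|6=31
after add $t0, $t0, 4: $t0=8+4=12
after sub $t5, $t5, 1: $t5=5-1=4
cmp $t5, 3  (cmp 4,3)
bgt loop: taken
after lw $t6, 0($t0): $t6=M[12]=-3
after or $t6, $t6, 6: $t6=(-3)|6=-1
after add $t0, $t0, 4: $t0=12+4=16
after sub $t5, $t5, 1: $t5=4-1=3
cmp $t5, 3  (cmp 3,3)
bgt loop: not taken
sw $t6, (8) → M[8]=-1
halt.

-1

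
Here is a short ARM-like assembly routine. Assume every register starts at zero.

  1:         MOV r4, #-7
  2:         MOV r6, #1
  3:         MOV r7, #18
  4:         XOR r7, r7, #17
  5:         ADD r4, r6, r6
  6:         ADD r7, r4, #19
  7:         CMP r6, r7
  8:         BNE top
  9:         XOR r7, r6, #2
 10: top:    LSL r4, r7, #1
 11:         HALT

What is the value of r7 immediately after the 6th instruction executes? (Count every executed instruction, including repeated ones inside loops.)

MOV r4, #-7 → r4=-7
MOV r6, #1 → r6=1
MOV r7, #18 → r7=18
XOR r7, r7, #17 → r7=18^17=3
ADD r4, r6, r6 → r4=1+1=2
ADD r7, r4, #19 → r7=2+19=21
After step 6: r7 = 21.

21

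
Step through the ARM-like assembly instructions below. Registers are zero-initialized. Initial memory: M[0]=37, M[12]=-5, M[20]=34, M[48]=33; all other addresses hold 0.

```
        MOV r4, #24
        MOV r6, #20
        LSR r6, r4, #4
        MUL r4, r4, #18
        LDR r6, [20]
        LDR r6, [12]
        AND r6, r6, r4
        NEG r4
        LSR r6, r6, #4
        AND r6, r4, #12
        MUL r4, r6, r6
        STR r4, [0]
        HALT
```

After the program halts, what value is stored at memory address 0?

MOV r4, #24 → r4=24
MOV r6, #20 → r6=20
LSR r6, r4, #4 → r6=24>>4=1
MUL r4, r4, #18 → r4=24*18=432
LDR r6, [20] → r6=M[20]=34
LDR r6, [12] → r6=M[12]=-5
AND r6, r6, r4 → r6=(-5)&432=432
NEG r4 → r4=-(432)=-432
LSR r6, r6, #4 → r6=432>>4=27
AND r6, r4, #12 → r6=(-432)&12=0
MUL r4, r6, r6 → r4=0*0=0
STR r4, [0] → M[0]=0
halt.

0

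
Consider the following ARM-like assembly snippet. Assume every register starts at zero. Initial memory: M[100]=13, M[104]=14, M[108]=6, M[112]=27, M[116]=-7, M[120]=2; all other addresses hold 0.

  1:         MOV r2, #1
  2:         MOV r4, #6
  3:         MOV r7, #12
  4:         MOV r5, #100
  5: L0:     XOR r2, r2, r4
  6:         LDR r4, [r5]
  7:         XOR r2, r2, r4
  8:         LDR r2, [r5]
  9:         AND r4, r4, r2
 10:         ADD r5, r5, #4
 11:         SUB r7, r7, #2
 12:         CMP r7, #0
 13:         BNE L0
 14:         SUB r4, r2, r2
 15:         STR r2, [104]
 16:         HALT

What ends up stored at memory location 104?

2

MOV r2, #1 → r2=1
MOV r4, #6 → r4=6
MOV r7, #12 → r7=12
MOV r5, #100 → r5=100
XOR r2, r2, r4 → r2=1^6=7
LDR r4, [r5] → r4=M[100]=13
XOR r2, r2, r4 → r2=7^13=10
LDR r2, [r5] → r2=M[100]=13
AND r4, r4, r2 → r4=13&13=13
ADD r5, r5, #4 → r5=100+4=104
SUB r7, r7, #2 → r7=12-2=10
CMP r7, #0  (cmp 10,0)
BNE L0: taken
XOR r2, r2, r4 → r2=13^13=0
LDR r4, [r5] → r4=M[104]=14
XOR r2, r2, r4 → r2=0^14=14
LDR r2, [r5] → r2=M[104]=14
AND r4, r4, r2 → r4=14&14=14
ADD r5, r5, #4 → r5=104+4=108
SUB r7, r7, #2 → r7=10-2=8
CMP r7, #0  (cmp 8,0)
BNE L0: taken
XOR r2, r2, r4 → r2=14^14=0
LDR r4, [r5] → r4=M[108]=6
XOR r2, r2, r4 → r2=0^6=6
LDR r2, [r5] → r2=M[108]=6
AND r4, r4, r2 → r4=6&6=6
ADD r5, r5, #4 → r5=108+4=112
SUB r7, r7, #2 → r7=8-2=6
CMP r7, #0  (cmp 6,0)
BNE L0: taken
XOR r2, r2, r4 → r2=6^6=0
LDR r4, [r5] → r4=M[112]=27
XOR r2, r2, r4 → r2=0^27=27
LDR r2, [r5] → r2=M[112]=27
AND r4, r4, r2 → r4=27&27=27
ADD r5, r5, #4 → r5=112+4=116
SUB r7, r7, #2 → r7=6-2=4
CMP r7, #0  (cmp 4,0)
BNE L0: taken
XOR r2, r2, r4 → r2=27^27=0
LDR r4, [r5] → r4=M[116]=-7
XOR r2, r2, r4 → r2=0^(-7)=-7
LDR r2, [r5] → r2=M[116]=-7
AND r4, r4, r2 → r4=(-7)&(-7)=-7
ADD r5, r5, #4 → r5=116+4=120
SUB r7, r7, #2 → r7=4-2=2
CMP r7, #0  (cmp 2,0)
BNE L0: taken
XOR r2, r2, r4 → r2=(-7)^(-7)=0
LDR r4, [r5] → r4=M[120]=2
XOR r2, r2, r4 → r2=0^2=2
LDR r2, [r5] → r2=M[120]=2
AND r4, r4, r2 → r4=2&2=2
ADD r5, r5, #4 → r5=120+4=124
SUB r7, r7, #2 → r7=2-2=0
CMP r7, #0  (cmp 0,0)
BNE L0: not taken
SUB r4, r2, r2 → r4=2-2=0
STR r2, [104] → M[104]=2
halt.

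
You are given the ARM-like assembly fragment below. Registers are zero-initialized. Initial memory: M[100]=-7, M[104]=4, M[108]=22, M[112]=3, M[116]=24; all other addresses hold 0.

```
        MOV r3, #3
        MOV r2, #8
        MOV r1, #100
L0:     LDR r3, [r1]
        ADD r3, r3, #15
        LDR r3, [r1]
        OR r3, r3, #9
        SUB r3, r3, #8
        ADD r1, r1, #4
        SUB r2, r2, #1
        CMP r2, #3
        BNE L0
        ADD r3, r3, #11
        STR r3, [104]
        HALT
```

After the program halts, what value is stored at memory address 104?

28

MOV r3, #3 → r3=3
MOV r2, #8 → r2=8
MOV r1, #100 → r1=100
LDR r3, [r1] → r3=M[100]=-7
ADD r3, r3, #15 → r3=(-7)+15=8
LDR r3, [r1] → r3=M[100]=-7
OR r3, r3, #9 → r3=(-7)|9=-7
SUB r3, r3, #8 → r3=(-7)-8=-15
ADD r1, r1, #4 → r1=100+4=104
SUB r2, r2, #1 → r2=8-1=7
CMP r2, #3  (cmp 7,3)
BNE L0: taken
LDR r3, [r1] → r3=M[104]=4
ADD r3, r3, #15 → r3=4+15=19
LDR r3, [r1] → r3=M[104]=4
OR r3, r3, #9 → r3=4|9=13
SUB r3, r3, #8 → r3=13-8=5
ADD r1, r1, #4 → r1=104+4=108
SUB r2, r2, #1 → r2=7-1=6
CMP r2, #3  (cmp 6,3)
BNE L0: taken
LDR r3, [r1] → r3=M[108]=22
ADD r3, r3, #15 → r3=22+15=37
LDR r3, [r1] → r3=M[108]=22
OR r3, r3, #9 → r3=22|9=31
SUB r3, r3, #8 → r3=31-8=23
ADD r1, r1, #4 → r1=108+4=112
SUB r2, r2, #1 → r2=6-1=5
CMP r2, #3  (cmp 5,3)
BNE L0: taken
LDR r3, [r1] → r3=M[112]=3
ADD r3, r3, #15 → r3=3+15=18
LDR r3, [r1] → r3=M[112]=3
OR r3, r3, #9 → r3=3|9=11
SUB r3, r3, #8 → r3=11-8=3
ADD r1, r1, #4 → r1=112+4=116
SUB r2, r2, #1 → r2=5-1=4
CMP r2, #3  (cmp 4,3)
BNE L0: taken
LDR r3, [r1] → r3=M[116]=24
ADD r3, r3, #15 → r3=24+15=39
LDR r3, [r1] → r3=M[116]=24
OR r3, r3, #9 → r3=24|9=25
SUB r3, r3, #8 → r3=25-8=17
ADD r1, r1, #4 → r1=116+4=120
SUB r2, r2, #1 → r2=4-1=3
CMP r2, #3  (cmp 3,3)
BNE L0: not taken
ADD r3, r3, #11 → r3=17+11=28
STR r3, [104] → M[104]=28
halt.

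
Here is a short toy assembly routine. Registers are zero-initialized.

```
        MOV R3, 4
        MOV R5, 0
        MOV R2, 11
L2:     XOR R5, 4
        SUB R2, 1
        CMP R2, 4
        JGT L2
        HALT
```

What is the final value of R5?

4

MOV R3, 4 → R3=4
MOV R5, 0 → R5=0
MOV R2, 11 → R2=11
XOR R5, 4 → R5=0^4=4
SUB R2, 1 → R2=11-1=10
CMP R2, 4  (cmp 10,4)
JGT L2: taken
XOR R5, 4 → R5=4^4=0
SUB R2, 1 → R2=10-1=9
CMP R2, 4  (cmp 9,4)
JGT L2: taken
XOR R5, 4 → R5=0^4=4
SUB R2, 1 → R2=9-1=8
CMP R2, 4  (cmp 8,4)
JGT L2: taken
XOR R5, 4 → R5=4^4=0
SUB R2, 1 → R2=8-1=7
CMP R2, 4  (cmp 7,4)
JGT L2: taken
XOR R5, 4 → R5=0^4=4
SUB R2, 1 → R2=7-1=6
CMP R2, 4  (cmp 6,4)
JGT L2: taken
XOR R5, 4 → R5=4^4=0
SUB R2, 1 → R2=6-1=5
CMP R2, 4  (cmp 5,4)
JGT L2: taken
XOR R5, 4 → R5=0^4=4
SUB R2, 1 → R2=5-1=4
CMP R2, 4  (cmp 4,4)
JGT L2: not taken
halt.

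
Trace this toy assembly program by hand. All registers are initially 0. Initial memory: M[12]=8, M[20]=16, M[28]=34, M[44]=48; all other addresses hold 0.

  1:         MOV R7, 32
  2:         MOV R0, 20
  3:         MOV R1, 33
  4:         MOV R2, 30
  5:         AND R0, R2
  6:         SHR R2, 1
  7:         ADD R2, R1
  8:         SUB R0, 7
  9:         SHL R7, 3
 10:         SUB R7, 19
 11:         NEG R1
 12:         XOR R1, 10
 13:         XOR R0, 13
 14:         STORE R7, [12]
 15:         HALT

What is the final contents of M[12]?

237

after MOV R7, 32: R7=32
after MOV R0, 20: R0=20
after MOV R1, 33: R1=33
after MOV R2, 30: R2=30
after AND R0, R2: R0=20&30=20
after SHR R2, 1: R2=30>>1=15
after ADD R2, R1: R2=15+33=48
after SUB R0, 7: R0=20-7=13
after SHL R7, 3: R7=32<<3=256
after SUB R7, 19: R7=256-19=237
after NEG R1: R1=-(33)=-33
after XOR R1, 10: R1=(-33)^10=-43
after XOR R0, 13: R0=13^13=0
STORE R7, [12] → M[12]=237
halt.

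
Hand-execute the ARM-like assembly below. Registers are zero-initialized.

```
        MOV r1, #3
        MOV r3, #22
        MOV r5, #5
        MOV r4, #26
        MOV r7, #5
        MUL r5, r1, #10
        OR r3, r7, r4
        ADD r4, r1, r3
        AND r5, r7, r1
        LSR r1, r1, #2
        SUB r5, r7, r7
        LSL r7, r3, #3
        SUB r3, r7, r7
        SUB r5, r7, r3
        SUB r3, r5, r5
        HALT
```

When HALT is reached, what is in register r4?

MOV r1, #3 → r1=3
MOV r3, #22 → r3=22
MOV r5, #5 → r5=5
MOV r4, #26 → r4=26
MOV r7, #5 → r7=5
MUL r5, r1, #10 → r5=3*10=30
OR r3, r7, r4 → r3=5|26=31
ADD r4, r1, r3 → r4=3+31=34
AND r5, r7, r1 → r5=5&3=1
LSR r1, r1, #2 → r1=3>>2=0
SUB r5, r7, r7 → r5=5-5=0
LSL r7, r3, #3 → r7=31<<3=248
SUB r3, r7, r7 → r3=248-248=0
SUB r5, r7, r3 → r5=248-0=248
SUB r3, r5, r5 → r3=248-248=0
halt.

34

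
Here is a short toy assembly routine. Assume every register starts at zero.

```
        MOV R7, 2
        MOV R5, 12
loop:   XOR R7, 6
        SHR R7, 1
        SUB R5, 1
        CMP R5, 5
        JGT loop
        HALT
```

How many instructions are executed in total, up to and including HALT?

38

after MOV R7, 2: R7=2
after MOV R5, 12: R5=12
after XOR R7, 6: R7=2^6=4
after SHR R7, 1: R7=4>>1=2
after SUB R5, 1: R5=12-1=11
CMP R5, 5  (cmp 11,5)
JGT loop: taken
after XOR R7, 6: R7=2^6=4
after SHR R7, 1: R7=4>>1=2
after SUB R5, 1: R5=11-1=10
CMP R5, 5  (cmp 10,5)
JGT loop: taken
after XOR R7, 6: R7=2^6=4
after SHR R7, 1: R7=4>>1=2
after SUB R5, 1: R5=10-1=9
CMP R5, 5  (cmp 9,5)
JGT loop: taken
after XOR R7, 6: R7=2^6=4
after SHR R7, 1: R7=4>>1=2
after SUB R5, 1: R5=9-1=8
CMP R5, 5  (cmp 8,5)
JGT loop: taken
after XOR R7, 6: R7=2^6=4
after SHR R7, 1: R7=4>>1=2
after SUB R5, 1: R5=8-1=7
CMP R5, 5  (cmp 7,5)
JGT loop: taken
after XOR R7, 6: R7=2^6=4
after SHR R7, 1: R7=4>>1=2
after SUB R5, 1: R5=7-1=6
CMP R5, 5  (cmp 6,5)
JGT loop: taken
after XOR R7, 6: R7=2^6=4
after SHR R7, 1: R7=4>>1=2
after SUB R5, 1: R5=6-1=5
CMP R5, 5  (cmp 5,5)
JGT loop: not taken
halt.
Total executed instructions: 38.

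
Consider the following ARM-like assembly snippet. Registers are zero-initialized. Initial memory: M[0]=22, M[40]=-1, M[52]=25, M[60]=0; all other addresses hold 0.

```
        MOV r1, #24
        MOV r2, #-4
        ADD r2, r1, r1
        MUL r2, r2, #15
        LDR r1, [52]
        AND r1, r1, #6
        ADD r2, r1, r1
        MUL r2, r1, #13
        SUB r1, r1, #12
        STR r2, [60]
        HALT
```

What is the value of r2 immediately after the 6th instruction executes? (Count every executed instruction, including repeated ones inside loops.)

after MOV r1, #24: r1=24
after MOV r2, #-4: r2=-4
after ADD r2, r1, r1: r2=24+24=48
after MUL r2, r2, #15: r2=48*15=720
after LDR r1, [52]: r1=M[52]=25
after AND r1, r1, #6: r1=25&6=0
After step 6: r2 = 720.

720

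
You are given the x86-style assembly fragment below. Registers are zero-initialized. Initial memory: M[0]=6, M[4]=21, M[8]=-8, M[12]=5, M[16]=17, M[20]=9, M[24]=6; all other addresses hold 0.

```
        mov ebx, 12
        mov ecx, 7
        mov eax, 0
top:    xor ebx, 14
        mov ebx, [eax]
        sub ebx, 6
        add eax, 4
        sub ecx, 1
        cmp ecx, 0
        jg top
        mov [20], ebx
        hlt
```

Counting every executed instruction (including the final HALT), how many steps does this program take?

54

after mov ebx, 12: ebx=12
after mov ecx, 7: ecx=7
after mov eax, 0: eax=0
after xor ebx, 14: ebx=12^14=2
after mov ebx, [eax]: ebx=M[0]=6
after sub ebx, 6: ebx=6-6=0
after add eax, 4: eax=0+4=4
after sub ecx, 1: ecx=7-1=6
cmp ecx, 0  (cmp 6,0)
jg top: taken
after xor ebx, 14: ebx=0^14=14
after mov ebx, [eax]: ebx=M[4]=21
after sub ebx, 6: ebx=21-6=15
after add eax, 4: eax=4+4=8
after sub ecx, 1: ecx=6-1=5
cmp ecx, 0  (cmp 5,0)
jg top: taken
after xor ebx, 14: ebx=15^14=1
after mov ebx, [eax]: ebx=M[8]=-8
after sub ebx, 6: ebx=(-8)-6=-14
after add eax, 4: eax=8+4=12
after sub ecx, 1: ecx=5-1=4
cmp ecx, 0  (cmp 4,0)
jg top: taken
after xor ebx, 14: ebx=(-14)^14=-4
after mov ebx, [eax]: ebx=M[12]=5
after sub ebx, 6: ebx=5-6=-1
after add eax, 4: eax=12+4=16
after sub ecx, 1: ecx=4-1=3
cmp ecx, 0  (cmp 3,0)
jg top: taken
after xor ebx, 14: ebx=(-1)^14=-15
after mov ebx, [eax]: ebx=M[16]=17
after sub ebx, 6: ebx=17-6=11
after add eax, 4: eax=16+4=20
after sub ecx, 1: ecx=3-1=2
cmp ecx, 0  (cmp 2,0)
jg top: taken
after xor ebx, 14: ebx=11^14=5
after mov ebx, [eax]: ebx=M[20]=9
after sub ebx, 6: ebx=9-6=3
after add eax, 4: eax=20+4=24
after sub ecx, 1: ecx=2-1=1
cmp ecx, 0  (cmp 1,0)
jg top: taken
after xor ebx, 14: ebx=3^14=13
after mov ebx, [eax]: ebx=M[24]=6
after sub ebx, 6: ebx=6-6=0
after add eax, 4: eax=24+4=28
after sub ecx, 1: ecx=1-1=0
cmp ecx, 0  (cmp 0,0)
jg top: not taken
mov [20], ebx → M[20]=0
halt.
Total executed instructions: 54.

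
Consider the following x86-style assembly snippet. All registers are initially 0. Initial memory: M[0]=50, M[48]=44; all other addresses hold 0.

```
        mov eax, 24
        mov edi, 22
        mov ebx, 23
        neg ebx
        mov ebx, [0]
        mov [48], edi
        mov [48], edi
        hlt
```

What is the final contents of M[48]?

22

mov eax, 24 → eax=24
mov edi, 22 → edi=22
mov ebx, 23 → ebx=23
neg ebx → ebx=-(23)=-23
mov ebx, [0] → ebx=M[0]=50
mov [48], edi → M[48]=22
mov [48], edi → M[48]=22
halt.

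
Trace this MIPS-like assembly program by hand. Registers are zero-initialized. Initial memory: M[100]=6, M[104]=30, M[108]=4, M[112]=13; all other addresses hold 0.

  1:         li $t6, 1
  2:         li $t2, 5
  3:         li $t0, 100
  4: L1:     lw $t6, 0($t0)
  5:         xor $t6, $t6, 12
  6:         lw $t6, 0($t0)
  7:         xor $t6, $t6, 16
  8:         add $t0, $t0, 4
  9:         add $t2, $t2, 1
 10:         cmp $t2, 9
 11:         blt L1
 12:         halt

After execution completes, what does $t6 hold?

li $t6, 1 → $t6=1
li $t2, 5 → $t2=5
li $t0, 100 → $t0=100
lw $t6, 0($t0) → $t6=M[100]=6
xor $t6, $t6, 12 → $t6=6^12=10
lw $t6, 0($t0) → $t6=M[100]=6
xor $t6, $t6, 16 → $t6=6^16=22
add $t0, $t0, 4 → $t0=100+4=104
add $t2, $t2, 1 → $t2=5+1=6
cmp $t2, 9  (cmp 6,9)
blt L1: taken
lw $t6, 0($t0) → $t6=M[104]=30
xor $t6, $t6, 12 → $t6=30^12=18
lw $t6, 0($t0) → $t6=M[104]=30
xor $t6, $t6, 16 → $t6=30^16=14
add $t0, $t0, 4 → $t0=104+4=108
add $t2, $t2, 1 → $t2=6+1=7
cmp $t2, 9  (cmp 7,9)
blt L1: taken
lw $t6, 0($t0) → $t6=M[108]=4
xor $t6, $t6, 12 → $t6=4^12=8
lw $t6, 0($t0) → $t6=M[108]=4
xor $t6, $t6, 16 → $t6=4^16=20
add $t0, $t0, 4 → $t0=108+4=112
add $t2, $t2, 1 → $t2=7+1=8
cmp $t2, 9  (cmp 8,9)
blt L1: taken
lw $t6, 0($t0) → $t6=M[112]=13
xor $t6, $t6, 12 → $t6=13^12=1
lw $t6, 0($t0) → $t6=M[112]=13
xor $t6, $t6, 16 → $t6=13^16=29
add $t0, $t0, 4 → $t0=112+4=116
add $t2, $t2, 1 → $t2=8+1=9
cmp $t2, 9  (cmp 9,9)
blt L1: not taken
halt.

29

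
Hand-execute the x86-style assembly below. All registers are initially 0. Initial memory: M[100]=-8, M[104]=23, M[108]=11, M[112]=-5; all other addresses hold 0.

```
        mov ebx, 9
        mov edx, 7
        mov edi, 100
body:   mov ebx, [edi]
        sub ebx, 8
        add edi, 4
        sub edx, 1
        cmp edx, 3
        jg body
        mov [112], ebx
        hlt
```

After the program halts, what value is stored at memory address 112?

ebx=9
edx=7
edi=100
ebx=M[100]=-8
ebx=(-8)-8=-16
edi=100+4=104
edx=7-1=6
cmp edx, 3  (cmp 6,3)
jg body: taken
ebx=M[104]=23
ebx=23-8=15
edi=104+4=108
edx=6-1=5
cmp edx, 3  (cmp 5,3)
jg body: taken
ebx=M[108]=11
ebx=11-8=3
edi=108+4=112
edx=5-1=4
cmp edx, 3  (cmp 4,3)
jg body: taken
ebx=M[112]=-5
ebx=(-5)-8=-13
edi=112+4=116
edx=4-1=3
cmp edx, 3  (cmp 3,3)
jg body: not taken
mov [112], ebx → M[112]=-13
halt.

-13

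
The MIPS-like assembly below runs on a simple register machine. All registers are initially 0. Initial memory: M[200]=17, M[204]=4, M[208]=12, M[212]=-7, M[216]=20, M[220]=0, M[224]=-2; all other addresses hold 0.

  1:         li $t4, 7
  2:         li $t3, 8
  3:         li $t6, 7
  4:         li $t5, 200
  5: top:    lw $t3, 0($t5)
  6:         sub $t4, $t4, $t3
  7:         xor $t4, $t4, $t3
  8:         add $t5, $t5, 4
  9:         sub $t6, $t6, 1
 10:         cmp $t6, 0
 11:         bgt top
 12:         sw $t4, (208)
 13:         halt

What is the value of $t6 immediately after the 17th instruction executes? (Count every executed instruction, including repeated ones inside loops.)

5

li $t4, 7 → $t4=7
li $t3, 8 → $t3=8
li $t6, 7 → $t6=7
li $t5, 200 → $t5=200
lw $t3, 0($t5) → $t3=M[200]=17
sub $t4, $t4, $t3 → $t4=7-17=-10
xor $t4, $t4, $t3 → $t4=(-10)^17=-25
add $t5, $t5, 4 → $t5=200+4=204
sub $t6, $t6, 1 → $t6=7-1=6
cmp $t6, 0  (cmp 6,0)
bgt top: taken
lw $t3, 0($t5) → $t3=M[204]=4
sub $t4, $t4, $t3 → $t4=(-25)-4=-29
xor $t4, $t4, $t3 → $t4=(-29)^4=-25
add $t5, $t5, 4 → $t5=204+4=208
sub $t6, $t6, 1 → $t6=6-1=5
cmp $t6, 0  (cmp 5,0)
After step 17: $t6 = 5.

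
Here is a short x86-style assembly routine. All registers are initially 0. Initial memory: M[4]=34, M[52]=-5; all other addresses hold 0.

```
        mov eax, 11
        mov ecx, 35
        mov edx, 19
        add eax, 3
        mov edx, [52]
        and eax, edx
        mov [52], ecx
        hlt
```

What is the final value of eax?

mov eax, 11 → eax=11
mov ecx, 35 → ecx=35
mov edx, 19 → edx=19
add eax, 3 → eax=11+3=14
mov edx, [52] → edx=M[52]=-5
and eax, edx → eax=14&(-5)=10
mov [52], ecx → M[52]=35
halt.

10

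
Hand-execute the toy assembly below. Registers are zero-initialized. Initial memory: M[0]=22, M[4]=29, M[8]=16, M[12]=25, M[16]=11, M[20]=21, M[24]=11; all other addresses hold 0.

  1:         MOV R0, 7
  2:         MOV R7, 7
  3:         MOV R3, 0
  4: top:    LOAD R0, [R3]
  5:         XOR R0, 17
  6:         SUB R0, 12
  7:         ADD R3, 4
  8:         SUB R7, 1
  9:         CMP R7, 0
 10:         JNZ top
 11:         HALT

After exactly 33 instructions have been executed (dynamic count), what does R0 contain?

MOV R0, 7 → R0=7
MOV R7, 7 → R7=7
MOV R3, 0 → R3=0
LOAD R0, [R3] → R0=M[0]=22
XOR R0, 17 → R0=22^17=7
SUB R0, 12 → R0=7-12=-5
ADD R3, 4 → R3=0+4=4
SUB R7, 1 → R7=7-1=6
CMP R7, 0  (cmp 6,0)
JNZ top: taken
LOAD R0, [R3] → R0=M[4]=29
XOR R0, 17 → R0=29^17=12
SUB R0, 12 → R0=12-12=0
ADD R3, 4 → R3=4+4=8
SUB R7, 1 → R7=6-1=5
CMP R7, 0  (cmp 5,0)
JNZ top: taken
LOAD R0, [R3] → R0=M[8]=16
XOR R0, 17 → R0=16^17=1
SUB R0, 12 → R0=1-12=-11
ADD R3, 4 → R3=8+4=12
SUB R7, 1 → R7=5-1=4
CMP R7, 0  (cmp 4,0)
JNZ top: taken
LOAD R0, [R3] → R0=M[12]=25
XOR R0, 17 → R0=25^17=8
SUB R0, 12 → R0=8-12=-4
ADD R3, 4 → R3=12+4=16
SUB R7, 1 → R7=4-1=3
CMP R7, 0  (cmp 3,0)
JNZ top: taken
LOAD R0, [R3] → R0=M[16]=11
XOR R0, 17 → R0=11^17=26
After step 33: R0 = 26.

26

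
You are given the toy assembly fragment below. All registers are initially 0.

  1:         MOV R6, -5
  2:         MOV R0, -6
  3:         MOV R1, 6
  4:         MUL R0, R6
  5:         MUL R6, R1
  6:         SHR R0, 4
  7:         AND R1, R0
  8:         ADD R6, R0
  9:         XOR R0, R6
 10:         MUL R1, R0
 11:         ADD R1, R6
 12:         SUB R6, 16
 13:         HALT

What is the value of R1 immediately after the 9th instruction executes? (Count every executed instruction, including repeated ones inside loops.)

0

R6=-5
R0=-6
R1=6
R0=(-6)*(-5)=30
R6=(-5)*6=-30
R0=30>>4=1
R1=6&1=0
R6=(-30)+1=-29
R0=1^(-29)=-30
After step 9: R1 = 0.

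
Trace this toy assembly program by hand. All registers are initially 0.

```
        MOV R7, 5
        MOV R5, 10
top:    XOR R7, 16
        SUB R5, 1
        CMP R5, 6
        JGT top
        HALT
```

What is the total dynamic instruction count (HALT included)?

19

R7=5
R5=10
R7=5^16=21
R5=10-1=9
CMP R5, 6  (cmp 9,6)
JGT top: taken
R7=21^16=5
R5=9-1=8
CMP R5, 6  (cmp 8,6)
JGT top: taken
R7=5^16=21
R5=8-1=7
CMP R5, 6  (cmp 7,6)
JGT top: taken
R7=21^16=5
R5=7-1=6
CMP R5, 6  (cmp 6,6)
JGT top: not taken
halt.
Total executed instructions: 19.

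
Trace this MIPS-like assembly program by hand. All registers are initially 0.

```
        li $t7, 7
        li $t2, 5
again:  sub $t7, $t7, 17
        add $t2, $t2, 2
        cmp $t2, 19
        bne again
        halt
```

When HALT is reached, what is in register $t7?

$t7=7
$t2=5
$t7=7-17=-10
$t2=5+2=7
cmp $t2, 19  (cmp 7,19)
bne again: taken
$t7=(-10)-17=-27
$t2=7+2=9
cmp $t2, 19  (cmp 9,19)
bne again: taken
$t7=(-27)-17=-44
$t2=9+2=11
cmp $t2, 19  (cmp 11,19)
bne again: taken
$t7=(-44)-17=-61
$t2=11+2=13
cmp $t2, 19  (cmp 13,19)
bne again: taken
$t7=(-61)-17=-78
$t2=13+2=15
cmp $t2, 19  (cmp 15,19)
bne again: taken
$t7=(-78)-17=-95
$t2=15+2=17
cmp $t2, 19  (cmp 17,19)
bne again: taken
$t7=(-95)-17=-112
$t2=17+2=19
cmp $t2, 19  (cmp 19,19)
bne again: not taken
halt.

-112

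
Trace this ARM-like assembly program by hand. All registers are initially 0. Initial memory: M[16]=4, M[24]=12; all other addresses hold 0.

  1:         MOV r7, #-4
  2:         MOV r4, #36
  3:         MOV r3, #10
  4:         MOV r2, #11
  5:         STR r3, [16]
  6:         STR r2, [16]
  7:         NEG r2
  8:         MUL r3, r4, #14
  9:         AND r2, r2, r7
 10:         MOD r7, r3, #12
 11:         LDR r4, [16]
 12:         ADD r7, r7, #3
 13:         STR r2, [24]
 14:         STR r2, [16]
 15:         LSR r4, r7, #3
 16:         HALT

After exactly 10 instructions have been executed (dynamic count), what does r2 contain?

-12

r7=-4
r4=36
r3=10
r2=11
STR r3, [16] → M[16]=10
STR r2, [16] → M[16]=11
r2=-(11)=-11
r3=36*14=504
r2=(-11)&(-4)=-12
r7=504%12=0
After step 10: r2 = -12.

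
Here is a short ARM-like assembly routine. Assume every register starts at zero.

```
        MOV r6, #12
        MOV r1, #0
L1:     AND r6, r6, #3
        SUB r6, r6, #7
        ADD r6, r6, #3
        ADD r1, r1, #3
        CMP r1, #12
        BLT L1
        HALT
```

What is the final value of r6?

-4

after MOV r6, #12: r6=12
after MOV r1, #0: r1=0
after AND r6, r6, #3: r6=12&3=0
after SUB r6, r6, #7: r6=0-7=-7
after ADD r6, r6, #3: r6=(-7)+3=-4
after ADD r1, r1, #3: r1=0+3=3
CMP r1, #12  (cmp 3,12)
BLT L1: taken
after AND r6, r6, #3: r6=(-4)&3=0
after SUB r6, r6, #7: r6=0-7=-7
after ADD r6, r6, #3: r6=(-7)+3=-4
after ADD r1, r1, #3: r1=3+3=6
CMP r1, #12  (cmp 6,12)
BLT L1: taken
after AND r6, r6, #3: r6=(-4)&3=0
after SUB r6, r6, #7: r6=0-7=-7
after ADD r6, r6, #3: r6=(-7)+3=-4
after ADD r1, r1, #3: r1=6+3=9
CMP r1, #12  (cmp 9,12)
BLT L1: taken
after AND r6, r6, #3: r6=(-4)&3=0
after SUB r6, r6, #7: r6=0-7=-7
after ADD r6, r6, #3: r6=(-7)+3=-4
after ADD r1, r1, #3: r1=9+3=12
CMP r1, #12  (cmp 12,12)
BLT L1: not taken
halt.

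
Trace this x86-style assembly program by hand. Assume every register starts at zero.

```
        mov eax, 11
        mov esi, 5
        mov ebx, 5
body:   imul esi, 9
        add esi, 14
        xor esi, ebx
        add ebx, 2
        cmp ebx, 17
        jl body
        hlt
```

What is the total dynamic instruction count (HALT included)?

after mov eax, 11: eax=11
after mov esi, 5: esi=5
after mov ebx, 5: ebx=5
after imul esi, 9: esi=5*9=45
after add esi, 14: esi=45+14=59
after xor esi, ebx: esi=59^5=62
after add ebx, 2: ebx=5+2=7
cmp ebx, 17  (cmp 7,17)
jl body: taken
after imul esi, 9: esi=62*9=558
after add esi, 14: esi=558+14=572
after xor esi, ebx: esi=572^7=571
after add ebx, 2: ebx=7+2=9
cmp ebx, 17  (cmp 9,17)
jl body: taken
after imul esi, 9: esi=571*9=5139
after add esi, 14: esi=5139+14=5153
after xor esi, ebx: esi=5153^9=5160
after add ebx, 2: ebx=9+2=11
cmp ebx, 17  (cmp 11,17)
jl body: taken
after imul esi, 9: esi=5160*9=46440
after add esi, 14: esi=46440+14=46454
after xor esi, ebx: esi=46454^11=46461
after add ebx, 2: ebx=11+2=13
cmp ebx, 17  (cmp 13,17)
jl body: taken
after imul esi, 9: esi=46461*9=418149
after add esi, 14: esi=418149+14=418163
after xor esi, ebx: esi=418163^13=418174
after add ebx, 2: ebx=13+2=15
cmp ebx, 17  (cmp 15,17)
jl body: taken
after imul esi, 9: esi=418174*9=3763566
after add esi, 14: esi=3763566+14=3763580
after xor esi, ebx: esi=3763580^15=3763571
after add ebx, 2: ebx=15+2=17
cmp ebx, 17  (cmp 17,17)
jl body: not taken
halt.
Total executed instructions: 40.

40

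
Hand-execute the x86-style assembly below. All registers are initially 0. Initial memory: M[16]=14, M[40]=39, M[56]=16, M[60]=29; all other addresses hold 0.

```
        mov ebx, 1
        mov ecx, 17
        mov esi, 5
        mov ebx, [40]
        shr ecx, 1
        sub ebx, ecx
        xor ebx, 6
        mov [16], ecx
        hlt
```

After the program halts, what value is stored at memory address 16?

8

after mov ebx, 1: ebx=1
after mov ecx, 17: ecx=17
after mov esi, 5: esi=5
after mov ebx, [40]: ebx=M[40]=39
after shr ecx, 1: ecx=17>>1=8
after sub ebx, ecx: ebx=39-8=31
after xor ebx, 6: ebx=31^6=25
mov [16], ecx → M[16]=8
halt.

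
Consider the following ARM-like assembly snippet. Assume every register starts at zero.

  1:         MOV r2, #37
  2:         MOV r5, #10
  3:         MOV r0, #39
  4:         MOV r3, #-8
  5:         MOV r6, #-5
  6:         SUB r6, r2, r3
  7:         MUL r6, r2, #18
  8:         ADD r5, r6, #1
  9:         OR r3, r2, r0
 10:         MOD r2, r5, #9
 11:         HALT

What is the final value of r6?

666

MOV r2, #37 → r2=37
MOV r5, #10 → r5=10
MOV r0, #39 → r0=39
MOV r3, #-8 → r3=-8
MOV r6, #-5 → r6=-5
SUB r6, r2, r3 → r6=37-(-8)=45
MUL r6, r2, #18 → r6=37*18=666
ADD r5, r6, #1 → r5=666+1=667
OR r3, r2, r0 → r3=37|39=39
MOD r2, r5, #9 → r2=667%9=1
halt.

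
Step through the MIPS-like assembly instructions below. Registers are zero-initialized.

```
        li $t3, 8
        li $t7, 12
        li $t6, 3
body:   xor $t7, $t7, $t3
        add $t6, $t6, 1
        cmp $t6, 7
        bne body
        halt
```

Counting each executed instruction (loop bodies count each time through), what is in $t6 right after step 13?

6

$t3=8
$t7=12
$t6=3
$t7=12^8=4
$t6=3+1=4
cmp $t6, 7  (cmp 4,7)
bne body: taken
$t7=4^8=12
$t6=4+1=5
cmp $t6, 7  (cmp 5,7)
bne body: taken
$t7=12^8=4
$t6=5+1=6
After step 13: $t6 = 6.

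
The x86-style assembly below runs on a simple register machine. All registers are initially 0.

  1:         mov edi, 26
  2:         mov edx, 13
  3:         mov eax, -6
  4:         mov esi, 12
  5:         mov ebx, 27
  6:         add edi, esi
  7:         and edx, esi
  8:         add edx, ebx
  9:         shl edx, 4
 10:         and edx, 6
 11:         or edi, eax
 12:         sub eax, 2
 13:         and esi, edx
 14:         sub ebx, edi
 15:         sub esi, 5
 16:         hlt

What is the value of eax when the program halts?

after mov edi, 26: edi=26
after mov edx, 13: edx=13
after mov eax, -6: eax=-6
after mov esi, 12: esi=12
after mov ebx, 27: ebx=27
after add edi, esi: edi=26+12=38
after and edx, esi: edx=13&12=12
after add edx, ebx: edx=12+27=39
after shl edx, 4: edx=39<<4=624
after and edx, 6: edx=624&6=0
after or edi, eax: edi=38|(-6)=-2
after sub eax, 2: eax=(-6)-2=-8
after and esi, edx: esi=12&0=0
after sub ebx, edi: ebx=27-(-2)=29
after sub esi, 5: esi=0-5=-5
halt.

-8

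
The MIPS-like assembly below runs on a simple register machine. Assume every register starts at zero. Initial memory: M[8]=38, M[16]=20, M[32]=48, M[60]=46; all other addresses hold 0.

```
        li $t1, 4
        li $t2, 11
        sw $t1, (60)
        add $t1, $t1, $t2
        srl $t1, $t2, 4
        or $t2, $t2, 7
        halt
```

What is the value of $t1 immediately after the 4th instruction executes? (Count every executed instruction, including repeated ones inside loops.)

$t1=4
$t2=11
sw $t1, (60) → M[60]=4
$t1=4+11=15
After step 4: $t1 = 15.

15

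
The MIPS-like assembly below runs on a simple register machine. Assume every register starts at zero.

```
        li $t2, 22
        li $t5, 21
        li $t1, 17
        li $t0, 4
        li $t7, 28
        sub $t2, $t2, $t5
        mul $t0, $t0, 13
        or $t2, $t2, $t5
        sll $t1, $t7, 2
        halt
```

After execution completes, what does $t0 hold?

$t2=22
$t5=21
$t1=17
$t0=4
$t7=28
$t2=22-21=1
$t0=4*13=52
$t2=1|21=21
$t1=28<<2=112
halt.

52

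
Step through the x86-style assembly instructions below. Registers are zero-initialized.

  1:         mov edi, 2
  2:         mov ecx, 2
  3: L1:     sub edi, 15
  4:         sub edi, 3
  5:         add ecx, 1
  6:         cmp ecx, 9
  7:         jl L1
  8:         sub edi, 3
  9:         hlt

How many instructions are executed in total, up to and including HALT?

39

after mov edi, 2: edi=2
after mov ecx, 2: ecx=2
after sub edi, 15: edi=2-15=-13
after sub edi, 3: edi=(-13)-3=-16
after add ecx, 1: ecx=2+1=3
cmp ecx, 9  (cmp 3,9)
jl L1: taken
after sub edi, 15: edi=(-16)-15=-31
after sub edi, 3: edi=(-31)-3=-34
after add ecx, 1: ecx=3+1=4
cmp ecx, 9  (cmp 4,9)
jl L1: taken
after sub edi, 15: edi=(-34)-15=-49
after sub edi, 3: edi=(-49)-3=-52
after add ecx, 1: ecx=4+1=5
cmp ecx, 9  (cmp 5,9)
jl L1: taken
after sub edi, 15: edi=(-52)-15=-67
after sub edi, 3: edi=(-67)-3=-70
after add ecx, 1: ecx=5+1=6
cmp ecx, 9  (cmp 6,9)
jl L1: taken
after sub edi, 15: edi=(-70)-15=-85
after sub edi, 3: edi=(-85)-3=-88
after add ecx, 1: ecx=6+1=7
cmp ecx, 9  (cmp 7,9)
jl L1: taken
after sub edi, 15: edi=(-88)-15=-103
after sub edi, 3: edi=(-103)-3=-106
after add ecx, 1: ecx=7+1=8
cmp ecx, 9  (cmp 8,9)
jl L1: taken
after sub edi, 15: edi=(-106)-15=-121
after sub edi, 3: edi=(-121)-3=-124
after add ecx, 1: ecx=8+1=9
cmp ecx, 9  (cmp 9,9)
jl L1: not taken
after sub edi, 3: edi=(-124)-3=-127
halt.
Total executed instructions: 39.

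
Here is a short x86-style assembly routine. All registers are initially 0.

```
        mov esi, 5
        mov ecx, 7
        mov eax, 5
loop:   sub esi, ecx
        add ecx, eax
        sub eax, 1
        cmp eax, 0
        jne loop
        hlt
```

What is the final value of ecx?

22

after mov esi, 5: esi=5
after mov ecx, 7: ecx=7
after mov eax, 5: eax=5
after sub esi, ecx: esi=5-7=-2
after add ecx, eax: ecx=7+5=12
after sub eax, 1: eax=5-1=4
cmp eax, 0  (cmp 4,0)
jne loop: taken
after sub esi, ecx: esi=(-2)-12=-14
after add ecx, eax: ecx=12+4=16
after sub eax, 1: eax=4-1=3
cmp eax, 0  (cmp 3,0)
jne loop: taken
after sub esi, ecx: esi=(-14)-16=-30
after add ecx, eax: ecx=16+3=19
after sub eax, 1: eax=3-1=2
cmp eax, 0  (cmp 2,0)
jne loop: taken
after sub esi, ecx: esi=(-30)-19=-49
after add ecx, eax: ecx=19+2=21
after sub eax, 1: eax=2-1=1
cmp eax, 0  (cmp 1,0)
jne loop: taken
after sub esi, ecx: esi=(-49)-21=-70
after add ecx, eax: ecx=21+1=22
after sub eax, 1: eax=1-1=0
cmp eax, 0  (cmp 0,0)
jne loop: not taken
halt.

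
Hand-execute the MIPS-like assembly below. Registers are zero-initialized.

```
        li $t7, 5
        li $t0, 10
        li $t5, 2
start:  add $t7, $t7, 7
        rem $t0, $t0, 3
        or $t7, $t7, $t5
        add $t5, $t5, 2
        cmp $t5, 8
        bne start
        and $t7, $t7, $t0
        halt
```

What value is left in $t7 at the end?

after li $t7, 5: $t7=5
after li $t0, 10: $t0=10
after li $t5, 2: $t5=2
after add $t7, $t7, 7: $t7=5+7=12
after rem $t0, $t0, 3: $t0=10%3=1
after or $t7, $t7, $t5: $t7=12|2=14
after add $t5, $t5, 2: $t5=2+2=4
cmp $t5, 8  (cmp 4,8)
bne start: taken
after add $t7, $t7, 7: $t7=14+7=21
after rem $t0, $t0, 3: $t0=1%3=1
after or $t7, $t7, $t5: $t7=21|4=21
after add $t5, $t5, 2: $t5=4+2=6
cmp $t5, 8  (cmp 6,8)
bne start: taken
after add $t7, $t7, 7: $t7=21+7=28
after rem $t0, $t0, 3: $t0=1%3=1
after or $t7, $t7, $t5: $t7=28|6=30
after add $t5, $t5, 2: $t5=6+2=8
cmp $t5, 8  (cmp 8,8)
bne start: not taken
after and $t7, $t7, $t0: $t7=30&1=0
halt.

0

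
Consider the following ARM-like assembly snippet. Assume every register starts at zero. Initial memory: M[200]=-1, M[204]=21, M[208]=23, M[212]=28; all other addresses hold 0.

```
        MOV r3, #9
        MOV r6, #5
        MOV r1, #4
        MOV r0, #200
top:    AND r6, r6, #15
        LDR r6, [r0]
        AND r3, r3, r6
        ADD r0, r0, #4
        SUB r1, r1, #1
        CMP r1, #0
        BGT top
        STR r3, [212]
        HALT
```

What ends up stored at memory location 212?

0

MOV r3, #9 → r3=9
MOV r6, #5 → r6=5
MOV r1, #4 → r1=4
MOV r0, #200 → r0=200
AND r6, r6, #15 → r6=5&15=5
LDR r6, [r0] → r6=M[200]=-1
AND r3, r3, r6 → r3=9&(-1)=9
ADD r0, r0, #4 → r0=200+4=204
SUB r1, r1, #1 → r1=4-1=3
CMP r1, #0  (cmp 3,0)
BGT top: taken
AND r6, r6, #15 → r6=(-1)&15=15
LDR r6, [r0] → r6=M[204]=21
AND r3, r3, r6 → r3=9&21=1
ADD r0, r0, #4 → r0=204+4=208
SUB r1, r1, #1 → r1=3-1=2
CMP r1, #0  (cmp 2,0)
BGT top: taken
AND r6, r6, #15 → r6=21&15=5
LDR r6, [r0] → r6=M[208]=23
AND r3, r3, r6 → r3=1&23=1
ADD r0, r0, #4 → r0=208+4=212
SUB r1, r1, #1 → r1=2-1=1
CMP r1, #0  (cmp 1,0)
BGT top: taken
AND r6, r6, #15 → r6=23&15=7
LDR r6, [r0] → r6=M[212]=28
AND r3, r3, r6 → r3=1&28=0
ADD r0, r0, #4 → r0=212+4=216
SUB r1, r1, #1 → r1=1-1=0
CMP r1, #0  (cmp 0,0)
BGT top: not taken
STR r3, [212] → M[212]=0
halt.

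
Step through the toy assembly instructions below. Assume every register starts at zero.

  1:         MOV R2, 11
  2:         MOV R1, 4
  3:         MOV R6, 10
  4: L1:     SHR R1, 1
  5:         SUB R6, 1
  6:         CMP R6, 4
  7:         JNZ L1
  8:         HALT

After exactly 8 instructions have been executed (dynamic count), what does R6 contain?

R2=11
R1=4
R6=10
R1=4>>1=2
R6=10-1=9
CMP R6, 4  (cmp 9,4)
JNZ L1: taken
R1=2>>1=1
After step 8: R6 = 9.

9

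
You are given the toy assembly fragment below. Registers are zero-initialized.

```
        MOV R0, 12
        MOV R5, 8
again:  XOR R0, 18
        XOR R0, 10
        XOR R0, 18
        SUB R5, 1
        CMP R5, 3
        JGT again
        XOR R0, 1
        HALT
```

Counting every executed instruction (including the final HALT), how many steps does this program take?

after MOV R0, 12: R0=12
after MOV R5, 8: R5=8
after XOR R0, 18: R0=12^18=30
after XOR R0, 10: R0=30^10=20
after XOR R0, 18: R0=20^18=6
after SUB R5, 1: R5=8-1=7
CMP R5, 3  (cmp 7,3)
JGT again: taken
after XOR R0, 18: R0=6^18=20
after XOR R0, 10: R0=20^10=30
after XOR R0, 18: R0=30^18=12
after SUB R5, 1: R5=7-1=6
CMP R5, 3  (cmp 6,3)
JGT again: taken
after XOR R0, 18: R0=12^18=30
after XOR R0, 10: R0=30^10=20
after XOR R0, 18: R0=20^18=6
after SUB R5, 1: R5=6-1=5
CMP R5, 3  (cmp 5,3)
JGT again: taken
after XOR R0, 18: R0=6^18=20
after XOR R0, 10: R0=20^10=30
after XOR R0, 18: R0=30^18=12
after SUB R5, 1: R5=5-1=4
CMP R5, 3  (cmp 4,3)
JGT again: taken
after XOR R0, 18: R0=12^18=30
after XOR R0, 10: R0=30^10=20
after XOR R0, 18: R0=20^18=6
after SUB R5, 1: R5=4-1=3
CMP R5, 3  (cmp 3,3)
JGT again: not taken
after XOR R0, 1: R0=6^1=7
halt.
Total executed instructions: 34.

34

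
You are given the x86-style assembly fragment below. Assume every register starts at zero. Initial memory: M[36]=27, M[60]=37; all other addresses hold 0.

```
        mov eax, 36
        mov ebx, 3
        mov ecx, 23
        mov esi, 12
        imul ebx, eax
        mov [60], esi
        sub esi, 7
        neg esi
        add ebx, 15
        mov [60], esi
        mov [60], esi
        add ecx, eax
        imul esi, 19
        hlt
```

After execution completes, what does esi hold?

eax=36
ebx=3
ecx=23
esi=12
ebx=3*36=108
mov [60], esi → M[60]=12
esi=12-7=5
esi=-(5)=-5
ebx=108+15=123
mov [60], esi → M[60]=-5
mov [60], esi → M[60]=-5
ecx=23+36=59
esi=(-5)*19=-95
halt.

-95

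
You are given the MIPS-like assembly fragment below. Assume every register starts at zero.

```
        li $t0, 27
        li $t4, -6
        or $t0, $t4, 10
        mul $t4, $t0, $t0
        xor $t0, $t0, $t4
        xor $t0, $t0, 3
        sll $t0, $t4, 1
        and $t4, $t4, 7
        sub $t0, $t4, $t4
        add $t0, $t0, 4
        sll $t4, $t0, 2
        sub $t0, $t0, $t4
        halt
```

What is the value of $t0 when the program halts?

-12

li $t0, 27 → $t0=27
li $t4, -6 → $t4=-6
or $t0, $t4, 10 → $t0=(-6)|10=-6
mul $t4, $t0, $t0 → $t4=(-6)*(-6)=36
xor $t0, $t0, $t4 → $t0=(-6)^36=-34
xor $t0, $t0, 3 → $t0=(-34)^3=-35
sll $t0, $t4, 1 → $t0=36<<1=72
and $t4, $t4, 7 → $t4=36&7=4
sub $t0, $t4, $t4 → $t0=4-4=0
add $t0, $t0, 4 → $t0=0+4=4
sll $t4, $t0, 2 → $t4=4<<2=16
sub $t0, $t0, $t4 → $t0=4-16=-12
halt.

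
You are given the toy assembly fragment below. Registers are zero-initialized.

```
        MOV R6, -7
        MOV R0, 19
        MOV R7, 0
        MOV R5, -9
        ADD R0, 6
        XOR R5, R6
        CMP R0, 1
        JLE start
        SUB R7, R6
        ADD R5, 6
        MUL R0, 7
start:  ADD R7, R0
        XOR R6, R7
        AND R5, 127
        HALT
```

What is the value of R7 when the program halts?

182

MOV R6, -7 → R6=-7
MOV R0, 19 → R0=19
MOV R7, 0 → R7=0
MOV R5, -9 → R5=-9
ADD R0, 6 → R0=19+6=25
XOR R5, R6 → R5=(-9)^(-7)=14
CMP R0, 1  (cmp 25,1)
JLE start: not taken
SUB R7, R6 → R7=0-(-7)=7
ADD R5, 6 → R5=14+6=20
MUL R0, 7 → R0=25*7=175
ADD R7, R0 → R7=7+175=182
XOR R6, R7 → R6=(-7)^182=-177
AND R5, 127 → R5=20&127=20
halt.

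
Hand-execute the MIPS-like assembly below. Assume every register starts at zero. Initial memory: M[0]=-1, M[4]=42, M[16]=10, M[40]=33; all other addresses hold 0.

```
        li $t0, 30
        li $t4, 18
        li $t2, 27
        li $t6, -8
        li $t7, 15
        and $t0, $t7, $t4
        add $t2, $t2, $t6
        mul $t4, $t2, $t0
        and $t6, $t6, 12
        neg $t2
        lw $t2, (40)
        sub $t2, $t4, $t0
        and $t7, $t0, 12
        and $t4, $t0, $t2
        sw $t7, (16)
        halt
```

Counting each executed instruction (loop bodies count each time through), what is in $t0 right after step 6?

$t0=30
$t4=18
$t2=27
$t6=-8
$t7=15
$t0=15&18=2
After step 6: $t0 = 2.

2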